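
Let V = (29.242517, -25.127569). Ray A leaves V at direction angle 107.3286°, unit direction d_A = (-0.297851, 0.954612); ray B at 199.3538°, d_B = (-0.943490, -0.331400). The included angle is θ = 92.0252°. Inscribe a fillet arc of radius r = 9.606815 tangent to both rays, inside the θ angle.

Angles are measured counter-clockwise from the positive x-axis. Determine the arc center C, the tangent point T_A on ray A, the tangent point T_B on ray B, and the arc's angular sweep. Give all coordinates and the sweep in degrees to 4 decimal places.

center=(17.3097,-19.1367) T_A=(26.4805,-16.2753) T_B=(20.4934,-28.2007) sweep=87.9748

bisector direction at 153.3412° = (-0.893694,0.448676)
center distance |VC| = r/sin(θ/2) = 9.606815/sin(46.0126°) = 13.352209
C = V + |VC|·bis = (17.3097,-19.1367)
T_A = V + ((C−V)·d_A)·d_A = V + 9.2731·d_A = (26.4805,-16.2753)
T_B = V + ((C−V)·d_B)·d_B = V + 9.2731·d_B = (20.4934,-28.2007)
sweep = 180° − θ = 87.9748°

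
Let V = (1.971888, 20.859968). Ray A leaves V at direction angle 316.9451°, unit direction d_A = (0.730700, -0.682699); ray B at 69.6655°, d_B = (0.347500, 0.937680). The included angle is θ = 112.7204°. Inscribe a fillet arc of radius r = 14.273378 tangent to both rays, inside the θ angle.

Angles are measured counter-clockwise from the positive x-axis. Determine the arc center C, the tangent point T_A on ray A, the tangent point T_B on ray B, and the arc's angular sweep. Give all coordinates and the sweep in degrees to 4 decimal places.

center=(18.6561,24.8056) T_A=(8.9117,14.3760) T_B=(5.2723,29.7656) sweep=67.2796

bisector direction at 13.3053° = (0.973158,0.230140)
center distance |VC| = r/sin(θ/2) = 14.273378/sin(56.3602°) = 17.144444
C = V + |VC|·bis = (18.6561,24.8056)
T_A = V + ((C−V)·d_A)·d_A = V + 9.4975·d_A = (8.9117,14.3760)
T_B = V + ((C−V)·d_B)·d_B = V + 9.4975·d_B = (5.2723,29.7656)
sweep = 180° − θ = 67.2796°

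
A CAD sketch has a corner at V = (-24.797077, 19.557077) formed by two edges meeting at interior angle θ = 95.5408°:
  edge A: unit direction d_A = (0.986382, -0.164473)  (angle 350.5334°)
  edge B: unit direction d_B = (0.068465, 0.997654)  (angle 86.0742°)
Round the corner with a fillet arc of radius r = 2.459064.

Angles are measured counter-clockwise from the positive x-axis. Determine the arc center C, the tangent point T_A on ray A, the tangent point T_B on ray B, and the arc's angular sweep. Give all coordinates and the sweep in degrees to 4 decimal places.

center=(-22.1910,21.6155) T_A=(-22.5954,19.1900) T_B=(-24.6443,21.7839) sweep=84.4592

bisector direction at 38.3038° = (0.784735,0.619831)
center distance |VC| = r/sin(θ/2) = 2.459064/sin(47.7704°) = 3.321006
C = V + |VC|·bis = (-22.1910,21.6155)
T_A = V + ((C−V)·d_A)·d_A = V + 2.2321·d_A = (-22.5954,19.1900)
T_B = V + ((C−V)·d_B)·d_B = V + 2.2321·d_B = (-24.6443,21.7839)
sweep = 180° − θ = 84.4592°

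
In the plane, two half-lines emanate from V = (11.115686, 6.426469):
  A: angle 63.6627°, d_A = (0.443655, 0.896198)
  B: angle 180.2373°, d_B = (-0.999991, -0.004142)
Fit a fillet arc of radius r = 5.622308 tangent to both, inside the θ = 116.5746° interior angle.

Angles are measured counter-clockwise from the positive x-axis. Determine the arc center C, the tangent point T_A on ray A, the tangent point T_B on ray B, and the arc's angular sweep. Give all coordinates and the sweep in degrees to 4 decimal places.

center=(7.6183,12.0343) T_A=(12.6570,9.5400) T_B=(7.6416,6.4121) sweep=63.4254

bisector direction at 121.9500° = (-0.529179,0.848510)
center distance |VC| = r/sin(θ/2) = 5.622308/sin(58.2873°) = 6.609079
C = V + |VC|·bis = (7.6183,12.0343)
T_A = V + ((C−V)·d_A)·d_A = V + 3.4741·d_A = (12.6570,9.5400)
T_B = V + ((C−V)·d_B)·d_B = V + 3.4741·d_B = (7.6416,6.4121)
sweep = 180° − θ = 63.4254°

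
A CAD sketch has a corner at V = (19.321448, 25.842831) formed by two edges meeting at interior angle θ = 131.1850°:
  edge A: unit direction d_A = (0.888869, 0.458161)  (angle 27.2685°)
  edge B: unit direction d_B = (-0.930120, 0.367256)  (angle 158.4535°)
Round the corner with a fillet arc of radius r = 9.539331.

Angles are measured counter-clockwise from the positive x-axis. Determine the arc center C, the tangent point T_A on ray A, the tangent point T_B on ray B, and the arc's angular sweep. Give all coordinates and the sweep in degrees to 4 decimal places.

center=(18.7986,36.3053) T_A=(23.1691,27.8261) T_B=(15.2952,27.4326) sweep=48.8150

bisector direction at 92.8610° = (-0.049913,0.998754)
center distance |VC| = r/sin(θ/2) = 9.539331/sin(65.5925°) = 10.475534
C = V + |VC|·bis = (18.7986,36.3053)
T_A = V + ((C−V)·d_A)·d_A = V + 4.3287·d_A = (23.1691,27.8261)
T_B = V + ((C−V)·d_B)·d_B = V + 4.3287·d_B = (15.2952,27.4326)
sweep = 180° − θ = 48.8150°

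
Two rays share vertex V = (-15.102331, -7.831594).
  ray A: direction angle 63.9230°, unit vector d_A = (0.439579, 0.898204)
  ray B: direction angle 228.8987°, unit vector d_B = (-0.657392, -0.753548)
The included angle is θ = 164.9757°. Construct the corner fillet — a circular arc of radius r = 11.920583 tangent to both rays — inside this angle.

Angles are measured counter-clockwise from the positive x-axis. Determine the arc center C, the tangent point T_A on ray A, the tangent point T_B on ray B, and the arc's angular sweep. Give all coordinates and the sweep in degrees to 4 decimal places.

bisector direction at 146.4109° = (-0.833026,0.553234)
center distance |VC| = r/sin(θ/2) = 11.920583/sin(82.4878°) = 12.023781
C = V + |VC|·bis = (-25.1185,-1.1796)
T_A = V + ((C−V)·d_A)·d_A = V + 1.5719·d_A = (-14.4113,-6.4197)
T_B = V + ((C−V)·d_B)·d_B = V + 1.5719·d_B = (-16.1357,-9.0161)
sweep = 180° − θ = 15.0243°

center=(-25.1185,-1.1796) T_A=(-14.4113,-6.4197) T_B=(-16.1357,-9.0161) sweep=15.0243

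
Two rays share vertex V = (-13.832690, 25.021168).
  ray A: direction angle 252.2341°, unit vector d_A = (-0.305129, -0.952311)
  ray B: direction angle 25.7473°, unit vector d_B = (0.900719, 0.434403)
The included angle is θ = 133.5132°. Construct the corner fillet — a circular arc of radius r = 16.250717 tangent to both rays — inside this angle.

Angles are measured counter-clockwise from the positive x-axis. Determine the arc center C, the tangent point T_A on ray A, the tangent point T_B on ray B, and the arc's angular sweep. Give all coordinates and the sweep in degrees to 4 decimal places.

bisector direction at 318.9907° = (0.754603,-0.656182)
center distance |VC| = r/sin(θ/2) = 16.250717/sin(66.7566°) = 17.686187
C = V + |VC|·bis = (-0.4866,13.4158)
T_A = V + ((C−V)·d_A)·d_A = V + 6.9796·d_A = (-15.9624,18.3744)
T_B = V + ((C−V)·d_B)·d_B = V + 6.9796·d_B = (-7.5460,28.0531)
sweep = 180° − θ = 46.4868°

center=(-0.4866,13.4158) T_A=(-15.9624,18.3744) T_B=(-7.5460,28.0531) sweep=46.4868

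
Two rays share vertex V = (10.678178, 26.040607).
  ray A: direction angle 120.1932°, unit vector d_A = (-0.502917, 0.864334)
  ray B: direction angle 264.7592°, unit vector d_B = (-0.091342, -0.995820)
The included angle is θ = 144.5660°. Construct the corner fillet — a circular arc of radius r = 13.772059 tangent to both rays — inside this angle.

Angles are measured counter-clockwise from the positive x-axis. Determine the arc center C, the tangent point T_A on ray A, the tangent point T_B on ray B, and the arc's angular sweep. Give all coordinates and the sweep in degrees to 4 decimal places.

center=(-3.4382,22.9172) T_A=(8.4655,29.8434) T_B=(10.2763,21.6593) sweep=35.4340

bisector direction at 192.4762° = (-0.976386,-0.216034)
center distance |VC| = r/sin(θ/2) = 13.772059/sin(72.2830°) = 14.457773
C = V + |VC|·bis = (-3.4382,22.9172)
T_A = V + ((C−V)·d_A)·d_A = V + 4.3997·d_A = (8.4655,29.8434)
T_B = V + ((C−V)·d_B)·d_B = V + 4.3997·d_B = (10.2763,21.6593)
sweep = 180° − θ = 35.4340°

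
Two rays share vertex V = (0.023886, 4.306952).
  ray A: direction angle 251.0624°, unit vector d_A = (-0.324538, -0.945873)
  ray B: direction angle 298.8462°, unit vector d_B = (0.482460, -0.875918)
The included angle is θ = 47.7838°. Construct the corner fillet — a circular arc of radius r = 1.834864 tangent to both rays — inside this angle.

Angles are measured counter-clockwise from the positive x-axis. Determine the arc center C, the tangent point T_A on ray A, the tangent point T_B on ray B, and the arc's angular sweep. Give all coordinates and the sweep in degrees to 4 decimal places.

center=(0.4151,-0.2065) T_A=(-1.3204,0.3890) T_B=(2.0223,0.6787) sweep=132.2162

bisector direction at 274.9543° = (0.086361,-0.996264)
center distance |VC| = r/sin(θ/2) = 1.834864/sin(23.8919°) = 4.530390
C = V + |VC|·bis = (0.4151,-0.2065)
T_A = V + ((C−V)·d_A)·d_A = V + 4.1422·d_A = (-1.3204,0.3890)
T_B = V + ((C−V)·d_B)·d_B = V + 4.1422·d_B = (2.0223,0.6787)
sweep = 180° − θ = 132.2162°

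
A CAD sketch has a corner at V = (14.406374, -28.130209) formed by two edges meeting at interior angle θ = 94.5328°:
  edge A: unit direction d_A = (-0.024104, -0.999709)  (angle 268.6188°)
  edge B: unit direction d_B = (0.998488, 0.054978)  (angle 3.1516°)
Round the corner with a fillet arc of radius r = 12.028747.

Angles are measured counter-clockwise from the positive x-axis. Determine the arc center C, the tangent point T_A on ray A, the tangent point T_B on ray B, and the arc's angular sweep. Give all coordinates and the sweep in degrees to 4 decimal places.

center=(26.1638,-39.5298) T_A=(14.1385,-39.2399) T_B=(25.5024,-27.5192) sweep=85.4672

bisector direction at 315.8852° = (0.717947,-0.696098)
center distance |VC| = r/sin(θ/2) = 12.028747/sin(47.2664°) = 16.376409
C = V + |VC|·bis = (26.1638,-39.5298)
T_A = V + ((C−V)·d_A)·d_A = V + 11.1129·d_A = (14.1385,-39.2399)
T_B = V + ((C−V)·d_B)·d_B = V + 11.1129·d_B = (25.5024,-27.5192)
sweep = 180° − θ = 85.4672°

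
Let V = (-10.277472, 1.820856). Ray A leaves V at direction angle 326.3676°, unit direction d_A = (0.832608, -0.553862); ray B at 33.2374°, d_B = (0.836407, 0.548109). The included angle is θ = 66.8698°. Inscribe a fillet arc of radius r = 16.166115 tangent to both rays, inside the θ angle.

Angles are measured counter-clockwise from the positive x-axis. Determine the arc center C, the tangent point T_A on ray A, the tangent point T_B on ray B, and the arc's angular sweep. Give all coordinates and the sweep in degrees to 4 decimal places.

bisector direction at 359.8025° = (0.999994,-0.003447)
center distance |VC| = r/sin(θ/2) = 16.166115/sin(33.4349°) = 29.340169
C = V + |VC|·bis = (19.0625,1.7197)
T_A = V + ((C−V)·d_A)·d_A = V + 24.4847·d_A = (10.1087,-11.7403)
T_B = V + ((C−V)·d_B)·d_B = V + 24.4847·d_B = (10.2017,15.2412)
sweep = 180° − θ = 113.1302°

center=(19.0625,1.7197) T_A=(10.1087,-11.7403) T_B=(10.2017,15.2412) sweep=113.1302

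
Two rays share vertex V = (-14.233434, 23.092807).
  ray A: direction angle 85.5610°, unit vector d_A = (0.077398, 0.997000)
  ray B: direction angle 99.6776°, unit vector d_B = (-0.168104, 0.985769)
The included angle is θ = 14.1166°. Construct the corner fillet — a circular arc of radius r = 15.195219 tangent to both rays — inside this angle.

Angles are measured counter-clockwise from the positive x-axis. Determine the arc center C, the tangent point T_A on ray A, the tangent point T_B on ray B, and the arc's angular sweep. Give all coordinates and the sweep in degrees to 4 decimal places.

center=(-19.8846,146.6234) T_A=(-4.7350,145.4473) T_B=(-34.8636,144.0690) sweep=165.8834

bisector direction at 92.6193° = (-0.045699,0.998955)
center distance |VC| = r/sin(θ/2) = 15.195219/sin(7.0583°) = 123.659791
C = V + |VC|·bis = (-19.8846,146.6234)
T_A = V + ((C−V)·d_A)·d_A = V + 122.7227·d_A = (-4.7350,145.4473)
T_B = V + ((C−V)·d_B)·d_B = V + 122.7227·d_B = (-34.8636,144.0690)
sweep = 180° − θ = 165.8834°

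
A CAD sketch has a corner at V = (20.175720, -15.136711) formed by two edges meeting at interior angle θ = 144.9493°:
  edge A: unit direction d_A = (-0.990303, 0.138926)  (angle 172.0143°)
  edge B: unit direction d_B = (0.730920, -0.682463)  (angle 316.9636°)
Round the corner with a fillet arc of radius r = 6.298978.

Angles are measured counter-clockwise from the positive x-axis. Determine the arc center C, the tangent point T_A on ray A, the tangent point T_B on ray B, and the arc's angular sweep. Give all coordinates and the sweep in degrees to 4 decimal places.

bisector direction at 244.4889° = (-0.430685,-0.902502)
center distance |VC| = r/sin(θ/2) = 6.298978/sin(72.4746°) = 6.605584
C = V + |VC|·bis = (17.3308,-21.0983)
T_A = V + ((C−V)·d_A)·d_A = V + 1.9891·d_A = (18.2059,-14.8604)
T_B = V + ((C−V)·d_B)·d_B = V + 1.9891·d_B = (21.6296,-16.4942)
sweep = 180° − θ = 35.0507°

center=(17.3308,-21.0983) T_A=(18.2059,-14.8604) T_B=(21.6296,-16.4942) sweep=35.0507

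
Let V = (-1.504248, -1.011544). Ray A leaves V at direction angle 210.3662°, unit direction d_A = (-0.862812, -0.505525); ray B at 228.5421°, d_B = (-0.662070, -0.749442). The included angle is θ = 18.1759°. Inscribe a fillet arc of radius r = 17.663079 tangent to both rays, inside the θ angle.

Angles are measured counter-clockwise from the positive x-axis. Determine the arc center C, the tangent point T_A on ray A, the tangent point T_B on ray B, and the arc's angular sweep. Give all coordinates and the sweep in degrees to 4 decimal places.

center=(-87.8494,-72.0730) T_A=(-96.7785,-56.8331) T_B=(-74.6119,-83.7672) sweep=161.8241

bisector direction at 219.4541° = (-0.772133,-0.635461)
center distance |VC| = r/sin(θ/2) = 17.663079/sin(9.0879°) = 111.826745
C = V + |VC|·bis = (-87.8494,-72.0730)
T_A = V + ((C−V)·d_A)·d_A = V + 110.4230·d_A = (-96.7785,-56.8331)
T_B = V + ((C−V)·d_B)·d_B = V + 110.4230·d_B = (-74.6119,-83.7672)
sweep = 180° − θ = 161.8241°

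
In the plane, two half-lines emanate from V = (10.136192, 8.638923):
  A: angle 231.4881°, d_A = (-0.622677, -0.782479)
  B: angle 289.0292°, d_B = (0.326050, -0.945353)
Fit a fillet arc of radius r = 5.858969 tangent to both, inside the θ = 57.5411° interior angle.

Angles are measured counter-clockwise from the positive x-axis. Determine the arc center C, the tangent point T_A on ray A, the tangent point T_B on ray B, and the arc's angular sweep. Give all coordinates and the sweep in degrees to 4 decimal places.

bisector direction at 260.2586° = (-0.169201,-0.985582)
center distance |VC| = r/sin(θ/2) = 5.858969/sin(28.7706°) = 12.173136
C = V + |VC|·bis = (8.0765,-3.3587)
T_A = V + ((C−V)·d_A)·d_A = V + 10.6704·d_A = (3.4920,0.2896)
T_B = V + ((C−V)·d_B)·d_B = V + 10.6704·d_B = (13.6153,-1.4484)
sweep = 180° − θ = 122.4589°

center=(8.0765,-3.3587) T_A=(3.4920,0.2896) T_B=(13.6153,-1.4484) sweep=122.4589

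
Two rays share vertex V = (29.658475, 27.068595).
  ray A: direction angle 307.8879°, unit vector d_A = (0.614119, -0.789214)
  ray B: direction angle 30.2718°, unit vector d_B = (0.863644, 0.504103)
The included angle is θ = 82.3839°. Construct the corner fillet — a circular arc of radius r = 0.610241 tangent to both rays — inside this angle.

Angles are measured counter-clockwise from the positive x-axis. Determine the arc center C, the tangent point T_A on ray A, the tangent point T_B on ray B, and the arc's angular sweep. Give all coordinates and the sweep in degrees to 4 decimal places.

center=(30.5683,26.8931) T_A=(30.0867,26.5183) T_B=(30.2607,27.4201) sweep=97.6161

bisector direction at 349.0799° = (0.981892,-0.189441)
center distance |VC| = r/sin(θ/2) = 0.610241/sin(41.1919°) = 0.926596
C = V + |VC|·bis = (30.5683,26.8931)
T_A = V + ((C−V)·d_A)·d_A = V + 0.6973·d_A = (30.0867,26.5183)
T_B = V + ((C−V)·d_B)·d_B = V + 0.6973·d_B = (30.2607,27.4201)
sweep = 180° − θ = 97.6161°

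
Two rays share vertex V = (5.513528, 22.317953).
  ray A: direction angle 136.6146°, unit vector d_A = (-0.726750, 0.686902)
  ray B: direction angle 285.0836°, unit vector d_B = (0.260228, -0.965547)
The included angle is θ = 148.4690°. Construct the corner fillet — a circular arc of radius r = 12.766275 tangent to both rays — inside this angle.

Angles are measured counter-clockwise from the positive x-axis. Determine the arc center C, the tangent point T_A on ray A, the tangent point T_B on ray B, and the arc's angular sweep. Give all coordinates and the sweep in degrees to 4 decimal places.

center=(-5.8750,15.5158) T_A=(2.8942,24.7937) T_B=(6.4514,18.8379) sweep=31.5310

bisector direction at 210.8491° = (-0.858521,-0.512779)
center distance |VC| = r/sin(θ/2) = 12.766275/sin(74.2345°) = 13.265292
C = V + |VC|·bis = (-5.8750,15.5158)
T_A = V + ((C−V)·d_A)·d_A = V + 3.6042·d_A = (2.8942,24.7937)
T_B = V + ((C−V)·d_B)·d_B = V + 3.6042·d_B = (6.4514,18.8379)
sweep = 180° − θ = 31.5310°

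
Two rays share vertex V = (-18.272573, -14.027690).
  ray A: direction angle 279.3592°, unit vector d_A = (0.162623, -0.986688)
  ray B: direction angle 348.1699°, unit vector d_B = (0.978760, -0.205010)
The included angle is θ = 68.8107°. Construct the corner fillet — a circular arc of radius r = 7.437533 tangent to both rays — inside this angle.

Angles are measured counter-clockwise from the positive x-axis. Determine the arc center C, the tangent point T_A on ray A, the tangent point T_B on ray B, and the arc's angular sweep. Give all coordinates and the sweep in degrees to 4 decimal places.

center=(-9.1679,-23.5337) T_A=(-16.5065,-24.7432) T_B=(-7.6432,-16.2541) sweep=111.1893

bisector direction at 313.7645° = (0.691696,-0.722188)
center distance |VC| = r/sin(θ/2) = 7.437533/sin(34.4053°) = 13.162749
C = V + |VC|·bis = (-9.1679,-23.5337)
T_A = V + ((C−V)·d_A)·d_A = V + 10.8601·d_A = (-16.5065,-24.7432)
T_B = V + ((C−V)·d_B)·d_B = V + 10.8601·d_B = (-7.6432,-16.2541)
sweep = 180° − θ = 111.1893°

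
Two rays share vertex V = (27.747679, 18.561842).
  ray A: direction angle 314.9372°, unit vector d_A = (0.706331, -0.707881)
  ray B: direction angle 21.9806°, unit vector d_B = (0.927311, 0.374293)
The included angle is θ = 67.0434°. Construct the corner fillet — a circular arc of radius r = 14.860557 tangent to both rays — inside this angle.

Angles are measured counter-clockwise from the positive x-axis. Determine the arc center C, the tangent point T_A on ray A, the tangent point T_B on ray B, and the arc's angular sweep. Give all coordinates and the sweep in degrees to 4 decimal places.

bisector direction at 348.4589° = (0.979781,-0.200071)
center distance |VC| = r/sin(θ/2) = 14.860557/sin(33.5217°) = 26.908977
C = V + |VC|·bis = (54.1126,13.1781)
T_A = V + ((C−V)·d_A)·d_A = V + 22.4334·d_A = (43.5931,2.6817)
T_B = V + ((C−V)·d_B)·d_B = V + 22.4334·d_B = (48.5504,26.9585)
sweep = 180° − θ = 112.9566°

center=(54.1126,13.1781) T_A=(43.5931,2.6817) T_B=(48.5504,26.9585) sweep=112.9566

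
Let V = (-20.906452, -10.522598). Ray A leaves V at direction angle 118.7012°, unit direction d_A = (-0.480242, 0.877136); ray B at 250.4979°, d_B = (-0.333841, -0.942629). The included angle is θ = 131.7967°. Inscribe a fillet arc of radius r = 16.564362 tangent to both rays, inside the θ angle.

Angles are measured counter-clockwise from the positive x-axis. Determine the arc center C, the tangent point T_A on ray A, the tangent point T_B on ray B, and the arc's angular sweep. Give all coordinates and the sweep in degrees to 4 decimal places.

bisector direction at 184.5996° = (-0.996780,-0.080191)
center distance |VC| = r/sin(θ/2) = 16.564362/sin(65.8983°) = 18.146314
C = V + |VC|·bis = (-38.9943,-11.9778)
T_A = V + ((C−V)·d_A)·d_A = V + 7.4102·d_A = (-24.4651,-4.0229)
T_B = V + ((C−V)·d_B)·d_B = V + 7.4102·d_B = (-23.3803,-17.5076)
sweep = 180° − θ = 48.2033°

center=(-38.9943,-11.9778) T_A=(-24.4651,-4.0229) T_B=(-23.3803,-17.5076) sweep=48.2033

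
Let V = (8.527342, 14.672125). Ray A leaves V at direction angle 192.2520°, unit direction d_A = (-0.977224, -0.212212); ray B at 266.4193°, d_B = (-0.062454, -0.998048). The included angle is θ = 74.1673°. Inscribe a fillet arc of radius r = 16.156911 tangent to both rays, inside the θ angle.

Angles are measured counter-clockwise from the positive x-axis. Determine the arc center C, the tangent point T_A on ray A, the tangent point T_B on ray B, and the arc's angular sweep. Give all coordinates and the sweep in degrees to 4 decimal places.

center=(-8.9330,-5.6530) T_A=(-12.3617,10.1359) T_B=(7.1923,-6.6621) sweep=105.8327

bisector direction at 229.3357° = (-0.651627,-0.758540)
center distance |VC| = r/sin(θ/2) = 16.156911/sin(37.0836°) = 26.795087
C = V + |VC|·bis = (-8.9330,-5.6530)
T_A = V + ((C−V)·d_A)·d_A = V + 21.3759·d_A = (-12.3617,10.1359)
T_B = V + ((C−V)·d_B)·d_B = V + 21.3759·d_B = (7.1923,-6.6621)
sweep = 180° − θ = 105.8327°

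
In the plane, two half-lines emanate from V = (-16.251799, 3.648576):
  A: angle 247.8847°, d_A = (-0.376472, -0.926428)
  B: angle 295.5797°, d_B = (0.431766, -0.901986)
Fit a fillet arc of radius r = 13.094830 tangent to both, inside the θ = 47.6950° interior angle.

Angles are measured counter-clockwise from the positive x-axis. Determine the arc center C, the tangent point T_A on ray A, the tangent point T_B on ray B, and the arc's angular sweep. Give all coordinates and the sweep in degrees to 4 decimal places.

bisector direction at 271.7322° = (0.030228,-0.999543)
center distance |VC| = r/sin(θ/2) = 13.094830/sin(23.8475°) = 32.388599
C = V + |VC|·bis = (-15.2728,-28.7252)
T_A = V + ((C−V)·d_A)·d_A = V + 29.6234·d_A = (-27.4042,-23.7954)
T_B = V + ((C−V)·d_B)·d_B = V + 29.6234·d_B = (-3.4614,-23.0713)
sweep = 180° − θ = 132.3050°

center=(-15.2728,-28.7252) T_A=(-27.4042,-23.7954) T_B=(-3.4614,-23.0713) sweep=132.3050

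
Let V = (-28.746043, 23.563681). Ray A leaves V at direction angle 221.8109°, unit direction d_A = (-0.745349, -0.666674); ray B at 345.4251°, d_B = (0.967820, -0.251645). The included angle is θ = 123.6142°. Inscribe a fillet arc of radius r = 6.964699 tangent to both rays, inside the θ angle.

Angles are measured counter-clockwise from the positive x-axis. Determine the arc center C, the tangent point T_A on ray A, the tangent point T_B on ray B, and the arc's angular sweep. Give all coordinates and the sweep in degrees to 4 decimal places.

bisector direction at 283.6180° = (0.235447,-0.971887)
center distance |VC| = r/sin(θ/2) = 6.964699/sin(61.8071°) = 7.902200
C = V + |VC|·bis = (-26.8855,15.8836)
T_A = V + ((C−V)·d_A)·d_A = V + 3.7333·d_A = (-31.5287,21.0748)
T_B = V + ((C−V)·d_B)·d_B = V + 3.7333·d_B = (-25.1329,22.6242)
sweep = 180° − θ = 56.3858°

center=(-26.8855,15.8836) T_A=(-31.5287,21.0748) T_B=(-25.1329,22.6242) sweep=56.3858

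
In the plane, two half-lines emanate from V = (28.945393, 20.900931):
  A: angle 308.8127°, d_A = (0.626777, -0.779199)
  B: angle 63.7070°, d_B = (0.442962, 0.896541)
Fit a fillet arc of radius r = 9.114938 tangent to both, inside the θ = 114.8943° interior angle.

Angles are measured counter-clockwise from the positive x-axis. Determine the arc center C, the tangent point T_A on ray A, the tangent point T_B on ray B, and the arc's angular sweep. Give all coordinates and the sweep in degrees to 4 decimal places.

bisector direction at 6.2599° = (0.994038,0.109038)
center distance |VC| = r/sin(θ/2) = 9.114938/sin(57.4472°) = 10.813841
C = V + |VC|·bis = (39.6948,22.0800)
T_A = V + ((C−V)·d_A)·d_A = V + 5.8187·d_A = (32.5924,16.3670)
T_B = V + ((C−V)·d_B)·d_B = V + 5.8187·d_B = (31.5228,26.1176)
sweep = 180° − θ = 65.1057°

center=(39.6948,22.0800) T_A=(32.5924,16.3670) T_B=(31.5228,26.1176) sweep=65.1057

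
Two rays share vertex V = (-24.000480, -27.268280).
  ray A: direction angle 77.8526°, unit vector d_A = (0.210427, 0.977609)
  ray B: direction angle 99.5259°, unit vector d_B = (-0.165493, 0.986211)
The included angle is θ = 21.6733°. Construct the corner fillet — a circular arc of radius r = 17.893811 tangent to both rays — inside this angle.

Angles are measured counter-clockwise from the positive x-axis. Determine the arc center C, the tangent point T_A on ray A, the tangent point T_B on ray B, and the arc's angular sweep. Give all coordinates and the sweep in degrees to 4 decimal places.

bisector direction at 88.6892° = (0.022875,0.999738)
center distance |VC| = r/sin(θ/2) = 17.893811/sin(10.8367°) = 95.174981
C = V + |VC|·bis = (-21.8234,67.8818)
T_A = V + ((C−V)·d_A)·d_A = V + 93.4777·d_A = (-4.3302,64.1164)
T_B = V + ((C−V)·d_B)·d_B = V + 93.4777·d_B = (-39.4704,64.9205)
sweep = 180° − θ = 158.3267°

center=(-21.8234,67.8818) T_A=(-4.3302,64.1164) T_B=(-39.4704,64.9205) sweep=158.3267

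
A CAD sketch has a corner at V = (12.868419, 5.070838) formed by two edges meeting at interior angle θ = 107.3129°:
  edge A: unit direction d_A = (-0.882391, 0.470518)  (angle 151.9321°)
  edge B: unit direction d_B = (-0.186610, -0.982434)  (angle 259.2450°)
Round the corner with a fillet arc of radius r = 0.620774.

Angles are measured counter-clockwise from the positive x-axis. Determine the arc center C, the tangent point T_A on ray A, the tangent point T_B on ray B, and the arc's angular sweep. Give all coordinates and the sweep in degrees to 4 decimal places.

center=(12.1733,4.7380) T_A=(12.4654,5.2857) T_B=(12.7832,4.6221) sweep=72.6871

bisector direction at 205.5885° = (-0.901919,-0.431906)
center distance |VC| = r/sin(θ/2) = 0.620774/sin(53.6564°) = 0.770690
C = V + |VC|·bis = (12.1733,4.7380)
T_A = V + ((C−V)·d_A)·d_A = V + 0.4567·d_A = (12.4654,5.2857)
T_B = V + ((C−V)·d_B)·d_B = V + 0.4567·d_B = (12.7832,4.6221)
sweep = 180° − θ = 72.6871°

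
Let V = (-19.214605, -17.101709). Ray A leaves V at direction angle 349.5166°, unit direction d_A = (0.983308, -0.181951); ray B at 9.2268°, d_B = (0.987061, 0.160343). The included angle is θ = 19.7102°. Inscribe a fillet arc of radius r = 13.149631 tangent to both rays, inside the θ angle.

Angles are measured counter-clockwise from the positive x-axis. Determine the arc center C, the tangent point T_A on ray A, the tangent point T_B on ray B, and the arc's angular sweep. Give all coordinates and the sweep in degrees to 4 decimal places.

center=(57.6086,-17.9442) T_A=(55.2161,-30.8743) T_B=(55.5002,-4.9647) sweep=160.2898

bisector direction at 359.3717° = (0.999940,-0.010966)
center distance |VC| = r/sin(θ/2) = 13.149631/sin(9.8551°) = 76.827860
C = V + |VC|·bis = (57.6086,-17.9442)
T_A = V + ((C−V)·d_A)·d_A = V + 75.6942·d_A = (55.2161,-30.8743)
T_B = V + ((C−V)·d_B)·d_B = V + 75.6942·d_B = (55.5002,-4.9647)
sweep = 180° − θ = 160.2898°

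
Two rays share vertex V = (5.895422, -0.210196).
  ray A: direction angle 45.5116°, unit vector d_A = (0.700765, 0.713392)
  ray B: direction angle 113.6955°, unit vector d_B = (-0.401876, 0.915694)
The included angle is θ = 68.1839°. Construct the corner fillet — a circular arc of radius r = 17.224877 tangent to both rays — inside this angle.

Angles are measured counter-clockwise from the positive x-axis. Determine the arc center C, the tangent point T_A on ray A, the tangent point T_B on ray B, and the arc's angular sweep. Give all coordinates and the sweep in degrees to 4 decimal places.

bisector direction at 79.6035° = (0.180458,0.983583)
center distance |VC| = r/sin(θ/2) = 17.224877/sin(34.0919°) = 30.730029
C = V + |VC|·bis = (11.4409,30.0153)
T_A = V + ((C−V)·d_A)·d_A = V + 25.4487·d_A = (23.7290,17.9447)
T_B = V + ((C−V)·d_B)·d_B = V + 25.4487·d_B = (-4.3318,23.0931)
sweep = 180° − θ = 111.8161°

center=(11.4409,30.0153) T_A=(23.7290,17.9447) T_B=(-4.3318,23.0931) sweep=111.8161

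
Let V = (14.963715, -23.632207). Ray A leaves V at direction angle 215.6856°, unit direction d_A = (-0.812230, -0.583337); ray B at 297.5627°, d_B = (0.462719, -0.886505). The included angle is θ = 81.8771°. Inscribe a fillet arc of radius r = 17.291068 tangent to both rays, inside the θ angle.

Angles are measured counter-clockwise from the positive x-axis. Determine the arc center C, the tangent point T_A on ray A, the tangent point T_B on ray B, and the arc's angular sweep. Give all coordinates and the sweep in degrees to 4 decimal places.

bisector direction at 256.6241° = (-0.231338,-0.972873)
center distance |VC| = r/sin(θ/2) = 17.291068/sin(40.9385°) = 26.388536
C = V + |VC|·bis = (8.8590,-49.3049)
T_A = V + ((C−V)·d_A)·d_A = V + 19.9342·d_A = (-1.2275,-35.2606)
T_B = V + ((C−V)·d_B)·d_B = V + 19.9342·d_B = (24.1877,-41.3040)
sweep = 180° − θ = 98.1229°

center=(8.8590,-49.3049) T_A=(-1.2275,-35.2606) T_B=(24.1877,-41.3040) sweep=98.1229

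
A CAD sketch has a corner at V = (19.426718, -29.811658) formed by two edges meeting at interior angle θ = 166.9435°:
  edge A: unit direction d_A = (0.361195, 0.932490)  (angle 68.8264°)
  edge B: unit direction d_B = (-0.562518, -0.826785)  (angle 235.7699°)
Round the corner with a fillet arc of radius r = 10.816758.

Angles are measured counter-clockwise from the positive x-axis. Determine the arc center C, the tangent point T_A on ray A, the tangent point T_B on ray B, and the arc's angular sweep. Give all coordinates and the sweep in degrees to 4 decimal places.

center=(9.7873,-24.7504) T_A=(19.8738,-28.6574) T_B=(18.7304,-30.8351) sweep=13.0565

bisector direction at 152.2981° = (-0.885379,0.464871)
center distance |VC| = r/sin(θ/2) = 10.816758/sin(83.4718°) = 10.887352
C = V + |VC|·bis = (9.7873,-24.7504)
T_A = V + ((C−V)·d_A)·d_A = V + 1.2378·d_A = (19.8738,-28.6574)
T_B = V + ((C−V)·d_B)·d_B = V + 1.2378·d_B = (18.7304,-30.8351)
sweep = 180° − θ = 13.0565°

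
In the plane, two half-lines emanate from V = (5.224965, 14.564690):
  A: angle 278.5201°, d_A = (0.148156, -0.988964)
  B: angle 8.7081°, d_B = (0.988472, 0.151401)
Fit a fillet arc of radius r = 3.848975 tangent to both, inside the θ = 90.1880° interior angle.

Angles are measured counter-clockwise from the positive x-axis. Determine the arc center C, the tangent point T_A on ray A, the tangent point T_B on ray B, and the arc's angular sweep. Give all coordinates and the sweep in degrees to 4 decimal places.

bisector direction at 323.6141° = (0.805040,-0.593221)
center distance |VC| = r/sin(θ/2) = 3.848975/sin(45.0940°) = 5.434364
C = V + |VC|·bis = (9.5998,11.3409)
T_A = V + ((C−V)·d_A)·d_A = V + 3.8364·d_A = (5.7933,10.7707)
T_B = V + ((C−V)·d_B)·d_B = V + 3.8364·d_B = (9.0171,15.1455)
sweep = 180° − θ = 89.8120°

center=(9.5998,11.3409) T_A=(5.7933,10.7707) T_B=(9.0171,15.1455) sweep=89.8120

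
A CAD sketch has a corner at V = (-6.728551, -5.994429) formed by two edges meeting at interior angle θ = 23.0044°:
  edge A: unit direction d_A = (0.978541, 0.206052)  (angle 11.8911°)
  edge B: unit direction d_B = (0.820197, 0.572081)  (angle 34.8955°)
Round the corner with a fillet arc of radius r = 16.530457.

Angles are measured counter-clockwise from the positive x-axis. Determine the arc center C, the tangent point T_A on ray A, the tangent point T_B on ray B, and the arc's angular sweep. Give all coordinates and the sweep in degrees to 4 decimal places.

bisector direction at 23.3933° = (0.917801,0.397041)
center distance |VC| = r/sin(θ/2) = 16.530457/sin(11.5022°) = 82.898676
C = V + |VC|·bis = (69.3559,26.9197)
T_A = V + ((C−V)·d_A)·d_A = V + 81.2338·d_A = (72.7621,10.7440)
T_B = V + ((C−V)·d_B)·d_B = V + 81.2338·d_B = (59.8992,40.4779)
sweep = 180° − θ = 156.9956°

center=(69.3559,26.9197) T_A=(72.7621,10.7440) T_B=(59.8992,40.4779) sweep=156.9956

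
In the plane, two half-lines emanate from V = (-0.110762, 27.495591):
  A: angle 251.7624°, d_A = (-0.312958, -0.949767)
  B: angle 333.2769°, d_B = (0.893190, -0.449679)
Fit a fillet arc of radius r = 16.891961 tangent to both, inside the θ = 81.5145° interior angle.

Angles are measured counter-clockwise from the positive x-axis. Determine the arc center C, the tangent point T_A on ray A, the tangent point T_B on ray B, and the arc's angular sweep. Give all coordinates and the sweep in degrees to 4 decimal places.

bisector direction at 292.5197° = (0.383000,-0.923748)
center distance |VC| = r/sin(θ/2) = 16.891961/sin(40.7572°) = 25.873962
C = V + |VC|·bis = (9.7990,3.5946)
T_A = V + ((C−V)·d_A)·d_A = V + 19.5991·d_A = (-6.2445,8.8810)
T_B = V + ((C−V)·d_B)·d_B = V + 19.5991·d_B = (17.3949,18.6823)
sweep = 180° − θ = 98.4855°

center=(9.7990,3.5946) T_A=(-6.2445,8.8810) T_B=(17.3949,18.6823) sweep=98.4855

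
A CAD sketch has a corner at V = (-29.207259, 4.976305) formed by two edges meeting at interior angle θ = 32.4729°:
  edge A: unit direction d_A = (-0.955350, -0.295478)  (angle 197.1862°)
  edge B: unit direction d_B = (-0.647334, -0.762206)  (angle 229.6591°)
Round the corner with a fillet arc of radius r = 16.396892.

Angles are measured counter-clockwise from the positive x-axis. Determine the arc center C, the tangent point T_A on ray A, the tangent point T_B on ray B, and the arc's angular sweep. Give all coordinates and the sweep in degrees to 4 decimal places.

center=(-78.1531,-27.3253) T_A=(-82.9980,-11.6605) T_B=(-65.6552,-37.9395) sweep=147.5271

bisector direction at 213.4227° = (-0.834630,-0.550811)
center distance |VC| = r/sin(θ/2) = 16.396892/sin(16.2365°) = 58.643694
C = V + |VC|·bis = (-78.1531,-27.3253)
T_A = V + ((C−V)·d_A)·d_A = V + 56.3047·d_A = (-82.9980,-11.6605)
T_B = V + ((C−V)·d_B)·d_B = V + 56.3047·d_B = (-65.6552,-37.9395)
sweep = 180° − θ = 147.5271°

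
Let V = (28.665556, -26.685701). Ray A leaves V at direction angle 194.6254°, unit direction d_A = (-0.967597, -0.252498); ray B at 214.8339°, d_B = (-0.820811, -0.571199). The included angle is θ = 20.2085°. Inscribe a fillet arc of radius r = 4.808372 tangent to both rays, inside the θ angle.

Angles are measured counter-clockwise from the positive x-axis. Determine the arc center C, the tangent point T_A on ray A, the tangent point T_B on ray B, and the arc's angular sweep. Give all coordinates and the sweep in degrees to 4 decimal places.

center=(3.7715,-38.1513) T_A=(2.5574,-33.4987) T_B=(6.5181,-42.0981) sweep=159.7915

bisector direction at 204.7296° = (-0.908292,-0.418337)
center distance |VC| = r/sin(θ/2) = 4.808372/sin(10.1043°) = 27.407540
C = V + |VC|·bis = (3.7715,-38.1513)
T_A = V + ((C−V)·d_A)·d_A = V + 26.9825·d_A = (2.5574,-33.4987)
T_B = V + ((C−V)·d_B)·d_B = V + 26.9825·d_B = (6.5181,-42.0981)
sweep = 180° − θ = 159.7915°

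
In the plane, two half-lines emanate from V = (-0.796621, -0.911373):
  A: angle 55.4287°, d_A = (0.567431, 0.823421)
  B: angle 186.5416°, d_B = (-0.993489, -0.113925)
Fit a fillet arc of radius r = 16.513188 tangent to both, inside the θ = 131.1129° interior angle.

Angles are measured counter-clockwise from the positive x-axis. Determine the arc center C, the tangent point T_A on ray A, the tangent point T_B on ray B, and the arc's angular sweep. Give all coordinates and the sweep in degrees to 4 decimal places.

center=(-10.1349,14.6392) T_A=(3.4624,5.2691) T_B=(-8.2536,-1.7665) sweep=48.8871

bisector direction at 120.9852° = (-0.514816,0.857301)
center distance |VC| = r/sin(θ/2) = 16.513188/sin(65.5564°) = 18.138997
C = V + |VC|·bis = (-10.1349,14.6392)
T_A = V + ((C−V)·d_A)·d_A = V + 7.5059·d_A = (3.4624,5.2691)
T_B = V + ((C−V)·d_B)·d_B = V + 7.5059·d_B = (-8.2536,-1.7665)
sweep = 180° − θ = 48.8871°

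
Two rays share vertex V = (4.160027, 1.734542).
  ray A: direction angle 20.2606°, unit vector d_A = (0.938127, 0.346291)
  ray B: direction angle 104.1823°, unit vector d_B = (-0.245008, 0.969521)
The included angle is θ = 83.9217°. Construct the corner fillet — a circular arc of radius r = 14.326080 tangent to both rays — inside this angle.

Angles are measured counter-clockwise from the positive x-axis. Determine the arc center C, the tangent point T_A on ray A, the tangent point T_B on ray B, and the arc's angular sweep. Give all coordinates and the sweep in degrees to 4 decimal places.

bisector direction at 62.2215° = (0.466055,0.884756)
center distance |VC| = r/sin(θ/2) = 14.326080/sin(41.9609°) = 21.426256
C = V + |VC|·bis = (14.1459,20.6915)
T_A = V + ((C−V)·d_A)·d_A = V + 15.9326·d_A = (19.1068,7.2519)
T_B = V + ((C−V)·d_B)·d_B = V + 15.9326·d_B = (0.2564,17.1815)
sweep = 180° − θ = 96.0783°

center=(14.1459,20.6915) T_A=(19.1068,7.2519) T_B=(0.2564,17.1815) sweep=96.0783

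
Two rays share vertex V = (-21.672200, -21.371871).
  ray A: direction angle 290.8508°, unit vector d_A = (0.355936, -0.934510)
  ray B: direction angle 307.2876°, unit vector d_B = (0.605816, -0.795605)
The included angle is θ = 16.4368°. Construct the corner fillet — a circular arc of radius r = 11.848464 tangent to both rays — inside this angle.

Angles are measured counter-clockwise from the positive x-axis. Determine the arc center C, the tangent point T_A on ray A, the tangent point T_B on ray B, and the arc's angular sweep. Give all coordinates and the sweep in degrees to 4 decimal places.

center=(18.5999,-93.8181) T_A=(7.5273,-98.0354) T_B=(28.0266,-86.6401) sweep=163.5632

bisector direction at 299.0692° = (0.485866,-0.874034)
center distance |VC| = r/sin(θ/2) = 11.848464/sin(8.2184°) = 82.887237
C = V + |VC|·bis = (18.5999,-93.8181)
T_A = V + ((C−V)·d_A)·d_A = V + 82.0360·d_A = (7.5273,-98.0354)
T_B = V + ((C−V)·d_B)·d_B = V + 82.0360·d_B = (28.0266,-86.6401)
sweep = 180° − θ = 163.5632°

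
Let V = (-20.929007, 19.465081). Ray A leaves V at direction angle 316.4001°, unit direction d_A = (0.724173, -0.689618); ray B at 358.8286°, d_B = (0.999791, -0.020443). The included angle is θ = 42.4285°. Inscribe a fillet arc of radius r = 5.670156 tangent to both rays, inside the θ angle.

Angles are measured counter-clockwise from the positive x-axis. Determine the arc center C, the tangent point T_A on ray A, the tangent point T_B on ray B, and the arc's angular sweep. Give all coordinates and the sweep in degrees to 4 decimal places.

bisector direction at 337.6144° = (0.924641,-0.380839)
center distance |VC| = r/sin(θ/2) = 5.670156/sin(21.2142°) = 15.669629
C = V + |VC|·bis = (-6.4402,13.4975)
T_A = V + ((C−V)·d_A)·d_A = V + 14.6078·d_A = (-10.3505,9.3913)
T_B = V + ((C−V)·d_B)·d_B = V + 14.6078·d_B = (-6.3243,19.1664)
sweep = 180° − θ = 137.5715°

center=(-6.4402,13.4975) T_A=(-10.3505,9.3913) T_B=(-6.3243,19.1664) sweep=137.5715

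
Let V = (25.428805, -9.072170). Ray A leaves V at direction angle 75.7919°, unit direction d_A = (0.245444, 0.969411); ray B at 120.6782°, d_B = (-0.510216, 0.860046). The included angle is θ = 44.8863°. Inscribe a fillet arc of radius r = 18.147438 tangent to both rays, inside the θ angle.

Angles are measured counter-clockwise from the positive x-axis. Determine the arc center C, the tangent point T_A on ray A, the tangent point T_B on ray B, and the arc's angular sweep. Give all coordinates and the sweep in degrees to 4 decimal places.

center=(18.6201,37.9731) T_A=(36.2124,33.5189) T_B=(3.0125,28.7140) sweep=135.1137

bisector direction at 98.2351° = (-0.143234,0.989689)
center distance |VC| = r/sin(θ/2) = 18.147438/sin(22.4431°) = 47.535432
C = V + |VC|·bis = (18.6201,37.9731)
T_A = V + ((C−V)·d_A)·d_A = V + 43.9350·d_A = (36.2124,33.5189)
T_B = V + ((C−V)·d_B)·d_B = V + 43.9350·d_B = (3.0125,28.7140)
sweep = 180° − θ = 135.1137°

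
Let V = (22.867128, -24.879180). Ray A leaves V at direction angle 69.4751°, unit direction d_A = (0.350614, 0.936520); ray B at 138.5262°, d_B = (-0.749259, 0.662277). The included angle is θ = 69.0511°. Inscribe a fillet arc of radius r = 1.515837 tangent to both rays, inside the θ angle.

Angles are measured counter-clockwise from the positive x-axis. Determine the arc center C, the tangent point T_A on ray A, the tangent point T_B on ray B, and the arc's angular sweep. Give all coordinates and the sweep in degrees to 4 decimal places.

bisector direction at 104.0007° = (-0.241933,0.970293)
center distance |VC| = r/sin(θ/2) = 1.515837/sin(34.5256°) = 2.674501
C = V + |VC|·bis = (22.2201,-22.2841)
T_A = V + ((C−V)·d_A)·d_A = V + 2.2035·d_A = (23.6397,-22.8156)
T_B = V + ((C−V)·d_B)·d_B = V + 2.2035·d_B = (21.2162,-23.4199)
sweep = 180° − θ = 110.9489°

center=(22.2201,-22.2841) T_A=(23.6397,-22.8156) T_B=(21.2162,-23.4199) sweep=110.9489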